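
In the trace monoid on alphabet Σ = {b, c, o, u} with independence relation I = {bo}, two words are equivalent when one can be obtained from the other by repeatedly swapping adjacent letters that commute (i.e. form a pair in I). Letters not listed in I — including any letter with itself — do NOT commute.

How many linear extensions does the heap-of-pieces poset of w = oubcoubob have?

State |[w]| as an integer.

0(o) covers ∅
1(u) covers 0:o
2(b) covers 1:u
3(c) covers 2:b
4(o) covers 3:c
5(u) covers 4:o
6(b) covers 5:u
7(o) covers 5:u
8(b) covers 6:b
floor of heap: 0:o
completions by unplaced set U, small U first (add the entries for U minus each lowest piece of U):
  |U|=1: {7}:1  {8}:1
  |U|=2: {6,8}:1  {7,8}:2
  |U|=3: {6,7,8}:3
  |U|=4: {5,6,7,8}:3
  |U|=5: {4,5,6,7,8}:3
  |U|=6: {3,4,5,6,7,8}:3
  |U|=7: {2,3,4,5,6,7,8}:3
  start at 0(o): 3

3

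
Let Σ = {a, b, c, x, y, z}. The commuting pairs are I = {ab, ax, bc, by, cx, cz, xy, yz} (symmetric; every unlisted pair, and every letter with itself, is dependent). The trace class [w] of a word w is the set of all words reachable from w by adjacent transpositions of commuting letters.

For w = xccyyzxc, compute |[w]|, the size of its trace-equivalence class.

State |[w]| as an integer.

56

piece 0:x — minimal
piece 1:c — minimal
piece 2:c rests on {1:c}
piece 3:y rests on {2:c}
piece 4:y rests on {3:y}
piece 5:z rests on {0:x}
piece 6:x rests on {5:z}
piece 7:c rests on {4:y}
minimal pieces: {0:x, 1:c}
ways to finish when only these pieces remain (= sum over removing one remaining piece with nothing left below it):
  1 left: {6}→1  {7}→1
  2 left: {4,7}→1  {5,6}→1  {6,7}→2
  3 left: {0,5,6}→1  {3,4,7}→1  {4,6,7}→3  {5,6,7}→3
  4 left: {0,5,6,7}→4  {2,3,4,7}→1  {3,4,6,7}→4  {4,5,6,7}→6
  5 left: {0,4,5,6,7}→10  {1,2,3,4,7}→1  {2,3,4,6,7}→5  {3,4,5,6,7}→10
  6 left: {0,3,4,5,6,7}→20  {1,2,3,4,6,7}→6  {2,3,4,5,6,7}→15
  placing 0:x first → 21 extensions
  placing 1:c first → 35 extensions
total linear extensions = 56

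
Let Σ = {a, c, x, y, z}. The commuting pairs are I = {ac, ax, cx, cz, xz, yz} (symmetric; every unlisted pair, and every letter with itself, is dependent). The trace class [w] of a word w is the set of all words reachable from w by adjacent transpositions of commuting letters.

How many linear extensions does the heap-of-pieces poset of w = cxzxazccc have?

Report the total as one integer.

0(c) covers ∅
1(x) covers ∅
2(z) covers ∅
3(x) covers 1:x
4(a) covers 2:z
5(z) covers 4:a
6(c) covers 0:c
7(c) covers 6:c
8(c) covers 7:c
floor of heap: 0:c, 1:x, 2:z
completions by unplaced set U, small U first (add the entries for U minus each lowest piece of U):
  |U|=1: {3}:1  {5}:1  {8}:1
  |U|=2: {1,3}:1  {3,5}:2  {3,8}:2  {4,5}:1  {5,8}:2  {7,8}:1
  |U|=3: {1,3,5}:3  {1,3,8}:3  {2,4,5}:1  {3,4,5}:3  {3,5,8}:6  {3,7,8}:3  {4,5,8}:3  {5,7,8}:3  {6,7,8}:1
  |U|=4: {0,6,7,8}:1  {1,3,4,5}:6  {1,3,5,8}:12  {1,3,7,8}:6  {2,3,4,5}:4  {2,4,5,8}:4  {3,4,5,8}:12  {3,5,7,8}:12  {3,6,7,8}:4  {4,5,7,8}:6  {5,6,7,8}:4
  |U|=5: {0,3,6,7,8}:5  {0,5,6,7,8}:5  {1,2,3,4,5}:10  {1,3,4,5,8}:30  {1,3,5,7,8}:30  {1,3,6,7,8}:10  {2,3,4,5,8}:20  {2,4,5,7,8}:10  {3,4,5,7,8}:30  {3,5,6,7,8}:20  {4,5,6,7,8}:10
  |U|=6: {0,1,3,6,7,8}:15  {0,3,5,6,7,8}:30  {0,4,5,6,7,8}:15  {1,2,3,4,5,8}:60  {1,3,4,5,7,8}:90  {1,3,5,6,7,8}:60  {2,3,4,5,7,8}:60  {2,4,5,6,7,8}:20  {3,4,5,6,7,8}:60
  |U|=7: {0,1,3,5,6,7,8}:105  {0,2,4,5,6,7,8}:35  {0,3,4,5,6,7,8}:105  {1,2,3,4,5,7,8}:210  {1,3,4,5,6,7,8}:210  {2,3,4,5,6,7,8}:140
  start at 0(c): 560
  start at 1(x): 280
  start at 2(z): 420
sum over floor = 1260

1260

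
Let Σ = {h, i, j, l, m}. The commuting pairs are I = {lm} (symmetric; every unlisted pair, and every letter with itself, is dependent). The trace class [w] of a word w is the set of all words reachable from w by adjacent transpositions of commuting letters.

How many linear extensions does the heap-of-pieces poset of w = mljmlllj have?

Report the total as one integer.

8

0(m) covers ∅
1(l) covers ∅
2(j) covers 0:m, 1:l
3(m) covers 2:j
4(l) covers 2:j
5(l) covers 4:l
6(l) covers 5:l
7(j) covers 3:m, 6:l
floor of heap: 0:m, 1:l
completions by unplaced set U, small U first (add the entries for U minus each lowest piece of U):
  |U|=1: {7}:1
  |U|=2: {3,7}:1  {6,7}:1
  |U|=3: {3,6,7}:2  {5,6,7}:1
  |U|=4: {3,5,6,7}:3  {4,5,6,7}:1
  |U|=5: {3,4,5,6,7}:4
  |U|=6: {2,3,4,5,6,7}:4
  start at 0(m): 4
  start at 1(l): 4
sum over floor = 8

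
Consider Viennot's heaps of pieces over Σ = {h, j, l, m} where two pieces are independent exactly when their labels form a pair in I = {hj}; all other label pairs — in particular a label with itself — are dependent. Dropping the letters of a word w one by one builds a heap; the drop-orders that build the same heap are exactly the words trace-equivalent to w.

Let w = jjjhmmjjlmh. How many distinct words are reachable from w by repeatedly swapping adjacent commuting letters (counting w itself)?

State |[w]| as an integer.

piece 0:j — minimal
piece 1:j rests on {0:j}
piece 2:j rests on {1:j}
piece 3:h — minimal
piece 4:m rests on {2:j, 3:h}
piece 5:m rests on {4:m}
piece 6:j rests on {5:m}
piece 7:j rests on {6:j}
piece 8:l rests on {7:j}
piece 9:m rests on {8:l}
piece 10:h rests on {9:m}
minimal pieces: {0:j, 3:h}
ways to finish when only these pieces remain (= sum over removing one remaining piece with nothing left below it):
  1 left: {10}→1
  2 left: {9,10}→1
  3 left: {8,9,10}→1
  4 left: {7,8,9,10}→1
  5 left: {6,7,8,9,10}→1
  6 left: {5,6,7,8,9,10}→1
  7 left: {4,5,6,7,8,9,10}→1
  8 left: {2,4,5,6,7,8,9,10}→1  {3,4,5,6,7,8,9,10}→1
  9 left: {1,2,4,5,6,7,8,9,10}→1  {2,3,4,5,6,7,8,9,10}→2
  placing 0:j first → 3 extensions
  placing 3:h first → 1 extensions
total linear extensions = 4

4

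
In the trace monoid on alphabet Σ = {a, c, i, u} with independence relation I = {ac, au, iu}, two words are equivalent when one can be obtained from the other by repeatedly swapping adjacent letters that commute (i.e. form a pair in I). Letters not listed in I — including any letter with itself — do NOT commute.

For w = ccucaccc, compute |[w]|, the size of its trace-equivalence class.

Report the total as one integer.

8

#0=c has no predecessor
#1=c depends on [0:c]
#2=u depends on [1:c]
#3=c depends on [2:u]
#4=a has no predecessor
#5=c depends on [3:c]
#6=c depends on [5:c]
#7=c depends on [6:c]
sources: [0:c, 4:a]
N(rest) = Σ N(rest − s) over sources s of rest; N(one piece) = 1:
  size 1 → [4]=1  [7]=1
  size 2 → [4,7]=2  [6,7]=1
  size 3 → [4,6,7]=3  [5,6,7]=1
  size 4 → [3,5,6,7]=1  [4,5,6,7]=4
  size 5 → [2,3,5,6,7]=1  [3,4,5,6,7]=5
  size 6 → [1,2,3,5,6,7]=1  [2,3,4,5,6,7]=6
  first=0(c) contributes 7
  first=4(a) contributes 1
|[w]| = 8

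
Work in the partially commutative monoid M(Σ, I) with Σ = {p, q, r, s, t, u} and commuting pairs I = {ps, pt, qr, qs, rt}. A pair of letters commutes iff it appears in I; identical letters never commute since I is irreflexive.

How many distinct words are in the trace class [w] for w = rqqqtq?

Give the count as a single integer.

6

0(r) covers ∅
1(q) covers ∅
2(q) covers 1:q
3(q) covers 2:q
4(t) covers 3:q
5(q) covers 4:t
floor of heap: 0:r, 1:q
completions by unplaced set U, small U first (add the entries for U minus each lowest piece of U):
  |U|=1: {0}:1  {5}:1
  |U|=2: {0,5}:2  {4,5}:1
  |U|=3: {0,4,5}:3  {3,4,5}:1
  |U|=4: {0,3,4,5}:4  {2,3,4,5}:1
  start at 0(r): 1
  start at 1(q): 5
sum over floor = 6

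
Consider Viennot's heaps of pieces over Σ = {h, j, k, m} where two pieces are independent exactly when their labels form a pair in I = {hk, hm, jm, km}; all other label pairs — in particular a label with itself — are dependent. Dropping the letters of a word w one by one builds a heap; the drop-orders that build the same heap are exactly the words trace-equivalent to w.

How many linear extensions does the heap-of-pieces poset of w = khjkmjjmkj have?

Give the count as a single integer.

0(k) covers ∅
1(h) covers ∅
2(j) covers 0:k, 1:h
3(k) covers 2:j
4(m) covers ∅
5(j) covers 3:k
6(j) covers 5:j
7(m) covers 4:m
8(k) covers 6:j
9(j) covers 8:k
floor of heap: 0:k, 1:h, 4:m
completions by unplaced set U, small U first (add the entries for U minus each lowest piece of U):
  |U|=1: {7}:1  {9}:1
  |U|=2: {4,7}:1  {7,9}:2  {8,9}:1
  |U|=3: {4,7,9}:3  {6,8,9}:1  {7,8,9}:3
  |U|=4: {4,7,8,9}:6  {5,6,8,9}:1  {6,7,8,9}:4
  |U|=5: {3,5,6,8,9}:1  {4,6,7,8,9}:10  {5,6,7,8,9}:5
  |U|=6: {2,3,5,6,8,9}:1  {3,5,6,7,8,9}:6  {4,5,6,7,8,9}:15
  |U|=7: {0,2,3,5,6,8,9}:1  {1,2,3,5,6,8,9}:1  {2,3,5,6,7,8,9}:7  {3,4,5,6,7,8,9}:21
  |U|=8: {0,1,2,3,5,6,8,9}:2  {0,2,3,5,6,7,8,9}:8  {1,2,3,5,6,7,8,9}:8  {2,3,4,5,6,7,8,9}:28
  start at 0(k): 36
  start at 1(h): 36
  start at 4(m): 18
sum over floor = 90

90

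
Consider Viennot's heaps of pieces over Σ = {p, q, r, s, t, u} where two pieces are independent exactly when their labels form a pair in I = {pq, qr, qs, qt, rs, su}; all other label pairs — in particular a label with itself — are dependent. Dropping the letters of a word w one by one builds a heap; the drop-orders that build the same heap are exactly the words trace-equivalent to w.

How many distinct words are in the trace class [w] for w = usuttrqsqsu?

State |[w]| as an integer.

drop 0:u onto floor
drop 1:s onto floor
drop 2:u onto {0:u}
drop 3:t onto {1:s, 2:u}
drop 4:t onto {3:t}
drop 5:r onto {4:t}
drop 6:q onto {2:u}
drop 7:s onto {4:t}
drop 8:q onto {6:q}
drop 9:s onto {7:s}
drop 10:u onto {5:r, 8:q}
ground layer = {0:u, 1:s}
drop-orders for the pieces not yet dropped (sum over which currently-grounded one goes next):
  1 to go: {9} 1  {10} 1
  2 to go: {5,10} 1  {7,9} 1  {8,10} 1  {9,10} 2
  3 to go: {5,8,10} 2  {5,9,10} 3  {6,8,10} 1  {7,9,10} 3  {8,9,10} 3
  4 to go: {5,6,8,10} 3  {5,7,9,10} 6  {5,8,9,10} 8  {6,8,9,10} 4  {7,8,9,10} 6
  5 to go: {4,5,7,9,10} 6  {5,6,8,9,10} 15  {5,7,8,9,10} 20  {6,7,8,9,10} 10
  6 to go: {3,4,5,7,9,10} 6  {4,5,7,8,9,10} 26  {5,6,7,8,9,10} 45
  7 to go: {1,3,4,5,7,9,10} 6  {3,4,5,7,8,9,10} 32  {4,5,6,7,8,9,10} 71
  8 to go: {1,3,4,5,7,8,9,10} 38  {3,4,5,6,7,8,9,10} 103
  9 to go: {1,3,4,5,6,7,8,9,10} 141  {2,3,4,5,6,7,8,9,10} 103
  if 0:u drops first: 244 orders
  if 1:s drops first: 103 orders
heap linearizations: 347

347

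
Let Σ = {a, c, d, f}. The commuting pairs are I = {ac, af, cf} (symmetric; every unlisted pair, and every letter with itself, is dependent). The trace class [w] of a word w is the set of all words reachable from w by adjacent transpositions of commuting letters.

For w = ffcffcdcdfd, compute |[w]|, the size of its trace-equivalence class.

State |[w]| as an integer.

15

drop 0:f onto floor
drop 1:f onto {0:f}
drop 2:c onto floor
drop 3:f onto {1:f}
drop 4:f onto {3:f}
drop 5:c onto {2:c}
drop 6:d onto {4:f, 5:c}
drop 7:c onto {6:d}
drop 8:d onto {7:c}
drop 9:f onto {8:d}
drop 10:d onto {9:f}
ground layer = {0:f, 2:c}
drop-orders for the pieces not yet dropped (sum over which currently-grounded one goes next):
  1 to go: {10} 1
  2 to go: {9,10} 1
  3 to go: {8,9,10} 1
  4 to go: {7,8,9,10} 1
  5 to go: {6,7,8,9,10} 1
  6 to go: {4,6,7,8,9,10} 1  {5,6,7,8,9,10} 1
  7 to go: {2,5,6,7,8,9,10} 1  {3,4,6,7,8,9,10} 1  {4,5,6,7,8,9,10} 2
  8 to go: {1,3,4,6,7,8,9,10} 1  {2,4,5,6,7,8,9,10} 3  {3,4,5,6,7,8,9,10} 3
  9 to go: {0,1,3,4,6,7,8,9,10} 1  {1,3,4,5,6,7,8,9,10} 4  {2,3,4,5,6,7,8,9,10} 6
  if 0:f drops first: 10 orders
  if 2:c drops first: 5 orders
heap linearizations: 15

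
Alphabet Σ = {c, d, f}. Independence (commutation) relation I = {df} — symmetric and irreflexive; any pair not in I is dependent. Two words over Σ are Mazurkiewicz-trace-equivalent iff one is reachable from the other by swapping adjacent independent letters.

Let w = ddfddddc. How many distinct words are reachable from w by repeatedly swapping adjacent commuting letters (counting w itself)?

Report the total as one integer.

drop 0:d onto floor
drop 1:d onto {0:d}
drop 2:f onto floor
drop 3:d onto {1:d}
drop 4:d onto {3:d}
drop 5:d onto {4:d}
drop 6:d onto {5:d}
drop 7:c onto {2:f, 6:d}
ground layer = {0:d, 2:f}
drop-orders for the pieces not yet dropped (sum over which currently-grounded one goes next):
  1 to go: {7} 1
  2 to go: {2,7} 1  {6,7} 1
  3 to go: {2,6,7} 2  {5,6,7} 1
  4 to go: {2,5,6,7} 3  {4,5,6,7} 1
  5 to go: {2,4,5,6,7} 4  {3,4,5,6,7} 1
  6 to go: {1,3,4,5,6,7} 1  {2,3,4,5,6,7} 5
  if 0:d drops first: 6 orders
  if 2:f drops first: 1 orders
heap linearizations: 7

7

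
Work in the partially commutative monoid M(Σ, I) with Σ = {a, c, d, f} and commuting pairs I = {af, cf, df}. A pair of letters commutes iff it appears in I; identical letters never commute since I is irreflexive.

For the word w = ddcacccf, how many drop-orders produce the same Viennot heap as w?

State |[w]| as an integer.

#0=d has no predecessor
#1=d depends on [0:d]
#2=c depends on [1:d]
#3=a depends on [2:c]
#4=c depends on [3:a]
#5=c depends on [4:c]
#6=c depends on [5:c]
#7=f has no predecessor
sources: [0:d, 7:f]
N(rest) = Σ N(rest − s) over sources s of rest; N(one piece) = 1:
  size 1 → [6]=1  [7]=1
  size 2 → [5,6]=1  [6,7]=2
  size 3 → [4,5,6]=1  [5,6,7]=3
  size 4 → [3,4,5,6]=1  [4,5,6,7]=4
  size 5 → [2,3,4,5,6]=1  [3,4,5,6,7]=5
  size 6 → [1,2,3,4,5,6]=1  [2,3,4,5,6,7]=6
  first=0(d) contributes 7
  first=7(f) contributes 1
|[w]| = 8

8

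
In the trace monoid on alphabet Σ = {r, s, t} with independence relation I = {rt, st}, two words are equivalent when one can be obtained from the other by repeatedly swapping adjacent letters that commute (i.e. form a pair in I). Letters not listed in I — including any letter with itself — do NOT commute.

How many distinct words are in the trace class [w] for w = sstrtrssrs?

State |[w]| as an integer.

piece 0:s — minimal
piece 1:s rests on {0:s}
piece 2:t — minimal
piece 3:r rests on {1:s}
piece 4:t rests on {2:t}
piece 5:r rests on {3:r}
piece 6:s rests on {5:r}
piece 7:s rests on {6:s}
piece 8:r rests on {7:s}
piece 9:s rests on {8:r}
minimal pieces: {0:s, 2:t}
ways to finish when only these pieces remain (= sum over removing one remaining piece with nothing left below it):
  1 left: {4}→1  {9}→1
  2 left: {2,4}→1  {4,9}→2  {8,9}→1
  3 left: {2,4,9}→3  {4,8,9}→3  {7,8,9}→1
  4 left: {2,4,8,9}→6  {4,7,8,9}→4  {6,7,8,9}→1
  5 left: {2,4,7,8,9}→10  {4,6,7,8,9}→5  {5,6,7,8,9}→1
  6 left: {2,4,6,7,8,9}→15  {3,5,6,7,8,9}→1  {4,5,6,7,8,9}→6
  7 left: {1,3,5,6,7,8,9}→1  {2,4,5,6,7,8,9}→21  {3,4,5,6,7,8,9}→7
  8 left: {0,1,3,5,6,7,8,9}→1  {1,3,4,5,6,7,8,9}→8  {2,3,4,5,6,7,8,9}→28
  placing 0:s first → 36 extensions
  placing 2:t first → 9 extensions
total linear extensions = 45

45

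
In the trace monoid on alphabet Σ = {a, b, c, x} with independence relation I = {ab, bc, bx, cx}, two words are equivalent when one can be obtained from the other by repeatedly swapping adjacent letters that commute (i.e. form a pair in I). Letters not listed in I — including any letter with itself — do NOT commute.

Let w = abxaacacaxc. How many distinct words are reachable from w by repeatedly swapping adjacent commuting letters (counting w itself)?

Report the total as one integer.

22

0(a) covers ∅
1(b) covers ∅
2(x) covers 0:a
3(a) covers 2:x
4(a) covers 3:a
5(c) covers 4:a
6(a) covers 5:c
7(c) covers 6:a
8(a) covers 7:c
9(x) covers 8:a
10(c) covers 8:a
floor of heap: 0:a, 1:b
completions by unplaced set U, small U first (add the entries for U minus each lowest piece of U):
  |U|=1: {1}:1  {9}:1  {10}:1
  |U|=2: {1,9}:2  {1,10}:2  {9,10}:2
  |U|=3: {1,9,10}:6  {8,9,10}:2
  |U|=4: {1,8,9,10}:8  {7,8,9,10}:2
  |U|=5: {1,7,8,9,10}:10  {6,7,8,9,10}:2
  |U|=6: {1,6,7,8,9,10}:12  {5,6,7,8,9,10}:2
  |U|=7: {1,5,6,7,8,9,10}:14  {4,5,6,7,8,9,10}:2
  |U|=8: {1,4,5,6,7,8,9,10}:16  {3,4,5,6,7,8,9,10}:2
  |U|=9: {1,3,4,5,6,7,8,9,10}:18  {2,3,4,5,6,7,8,9,10}:2
  start at 0(a): 20
  start at 1(b): 2
sum over floor = 22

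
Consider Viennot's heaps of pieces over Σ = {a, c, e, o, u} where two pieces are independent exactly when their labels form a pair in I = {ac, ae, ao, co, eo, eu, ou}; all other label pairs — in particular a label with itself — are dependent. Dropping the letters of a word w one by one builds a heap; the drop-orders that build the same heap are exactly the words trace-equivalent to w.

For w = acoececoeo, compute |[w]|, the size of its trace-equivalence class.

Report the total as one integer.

#0=a has no predecessor
#1=c has no predecessor
#2=o has no predecessor
#3=e depends on [1:c]
#4=c depends on [3:e]
#5=e depends on [4:c]
#6=c depends on [5:e]
#7=o depends on [2:o]
#8=e depends on [6:c]
#9=o depends on [7:o]
sources: [0:a, 1:c, 2:o]
N(rest) = Σ N(rest − s) over sources s of rest; N(one piece) = 1:
  size 1 → [0]=1  [8]=1  [9]=1
  size 2 → [0,8]=2  [0,9]=2  [6,8]=1  [7,9]=1  [8,9]=2
  size 3 → [0,6,8]=3  [0,7,9]=3  [0,8,9]=6  [2,7,9]=1  [5,6,8]=1  [6,8,9]=3  [7,8,9]=3
  size 4 → [0,2,7,9]=4  [0,5,6,8]=4  [0,6,8,9]=12  [0,7,8,9]=12  [2,7,8,9]=4  [4,5,6,8]=1  [5,6,8,9]=4  [6,7,8,9]=6
  size 5 → [0,2,7,8,9]=20  [0,4,5,6,8]=5  [0,5,6,8,9]=20  [0,6,7,8,9]=30  [2,6,7,8,9]=10  [3,4,5,6,8]=1  [4,5,6,8,9]=5  [5,6,7,8,9]=10
  size 6 → [0,2,6,7,8,9]=60  [0,3,4,5,6,8]=6  [0,4,5,6,8,9]=30  [0,5,6,7,8,9]=60  [1,3,4,5,6,8]=1  [2,5,6,7,8,9]=20  [3,4,5,6,8,9]=6  [4,5,6,7,8,9]=15
  size 7 → [0,1,3,4,5,6,8]=7  [0,2,5,6,7,8,9]=140  [0,3,4,5,6,8,9]=42  [0,4,5,6,7,8,9]=105  [1,3,4,5,6,8,9]=7  [2,4,5,6,7,8,9]=35  [3,4,5,6,7,8,9]=21
  size 8 → [0,1,3,4,5,6,8,9]=56  [0,2,4,5,6,7,8,9]=280  [0,3,4,5,6,7,8,9]=168  [1,3,4,5,6,7,8,9]=28  [2,3,4,5,6,7,8,9]=56
  first=0(a) contributes 84
  first=1(c) contributes 504
  first=2(o) contributes 252
|[w]| = 840

840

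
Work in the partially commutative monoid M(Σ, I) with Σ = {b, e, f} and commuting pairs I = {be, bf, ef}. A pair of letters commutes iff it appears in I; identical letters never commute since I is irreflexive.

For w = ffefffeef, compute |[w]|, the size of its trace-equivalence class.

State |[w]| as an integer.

drop 0:f onto floor
drop 1:f onto {0:f}
drop 2:e onto floor
drop 3:f onto {1:f}
drop 4:f onto {3:f}
drop 5:f onto {4:f}
drop 6:e onto {2:e}
drop 7:e onto {6:e}
drop 8:f onto {5:f}
ground layer = {0:f, 2:e}
drop-orders for the pieces not yet dropped (sum over which currently-grounded one goes next):
  1 to go: {7} 1  {8} 1
  2 to go: {5,8} 1  {6,7} 1  {7,8} 2
  3 to go: {2,6,7} 1  {4,5,8} 1  {5,7,8} 3  {6,7,8} 3
  4 to go: {2,6,7,8} 4  {3,4,5,8} 1  {4,5,7,8} 4  {5,6,7,8} 6
  5 to go: {1,3,4,5,8} 1  {2,5,6,7,8} 10  {3,4,5,7,8} 5  {4,5,6,7,8} 10
  6 to go: {0,1,3,4,5,8} 1  {1,3,4,5,7,8} 6  {2,4,5,6,7,8} 20  {3,4,5,6,7,8} 15
  7 to go: {0,1,3,4,5,7,8} 7  {1,3,4,5,6,7,8} 21  {2,3,4,5,6,7,8} 35
  if 0:f drops first: 56 orders
  if 2:e drops first: 28 orders
heap linearizations: 84

84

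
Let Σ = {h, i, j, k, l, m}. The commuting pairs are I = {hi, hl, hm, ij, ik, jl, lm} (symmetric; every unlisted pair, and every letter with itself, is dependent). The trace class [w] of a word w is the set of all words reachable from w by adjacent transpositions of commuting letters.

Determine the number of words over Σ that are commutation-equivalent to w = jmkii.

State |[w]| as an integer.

3

piece 0:j — minimal
piece 1:m rests on {0:j}
piece 2:k rests on {1:m}
piece 3:i rests on {1:m}
piece 4:i rests on {3:i}
minimal pieces: {0:j}
ways to finish when only these pieces remain (= sum over removing one remaining piece with nothing left below it):
  1 left: {2}→1  {4}→1
  2 left: {2,4}→2  {3,4}→1
  3 left: {2,3,4}→3
  placing 0:j first → 3 extensions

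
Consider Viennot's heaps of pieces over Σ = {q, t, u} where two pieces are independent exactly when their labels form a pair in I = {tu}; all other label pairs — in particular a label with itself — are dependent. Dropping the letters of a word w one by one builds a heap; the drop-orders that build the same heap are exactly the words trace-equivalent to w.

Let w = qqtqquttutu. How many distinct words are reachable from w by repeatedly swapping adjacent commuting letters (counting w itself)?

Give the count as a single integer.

#0=q has no predecessor
#1=q depends on [0:q]
#2=t depends on [1:q]
#3=q depends on [2:t]
#4=q depends on [3:q]
#5=u depends on [4:q]
#6=t depends on [4:q]
#7=t depends on [6:t]
#8=u depends on [5:u]
#9=t depends on [7:t]
#10=u depends on [8:u]
sources: [0:q]
N(rest) = Σ N(rest − s) over sources s of rest; N(one piece) = 1:
  size 1 → [9]=1  [10]=1
  size 2 → [7,9]=1  [8,10]=1  [9,10]=2
  size 3 → [5,8,10]=1  [6,7,9]=1  [7,9,10]=3  [8,9,10]=3
  size 4 → [5,8,9,10]=4  [6,7,9,10]=4  [7,8,9,10]=6
  size 5 → [5,7,8,9,10]=10  [6,7,8,9,10]=10
  size 6 → [5,6,7,8,9,10]=20
  size 7 → [4,5,6,7,8,9,10]=20
  size 8 → [3,4,5,6,7,8,9,10]=20
  size 9 → [2,3,4,5,6,7,8,9,10]=20
  first=0(q) contributes 20

20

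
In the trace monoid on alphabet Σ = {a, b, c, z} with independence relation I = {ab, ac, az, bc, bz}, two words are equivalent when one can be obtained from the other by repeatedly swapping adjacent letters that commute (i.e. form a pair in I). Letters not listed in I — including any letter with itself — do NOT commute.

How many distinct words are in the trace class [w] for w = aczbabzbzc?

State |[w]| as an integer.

2520

piece 0:a — minimal
piece 1:c — minimal
piece 2:z rests on {1:c}
piece 3:b — minimal
piece 4:a rests on {0:a}
piece 5:b rests on {3:b}
piece 6:z rests on {2:z}
piece 7:b rests on {5:b}
piece 8:z rests on {6:z}
piece 9:c rests on {8:z}
minimal pieces: {0:a, 1:c, 3:b}
ways to finish when only these pieces remain (= sum over removing one remaining piece with nothing left below it):
  1 left: {4}→1  {7}→1  {9}→1
  2 left: {0,4}→1  {4,7}→2  {4,9}→2  {5,7}→1  {7,9}→2  {8,9}→1
  3 left: {0,4,7}→3  {0,4,9}→3  {3,5,7}→1  {4,5,7}→3  {4,7,9}→6  {4,8,9}→3  {5,7,9}→3  {6,8,9}→1  {7,8,9}→3
  4 left: {0,4,5,7}→6  {0,4,7,9}→12  {0,4,8,9}→6  {2,6,8,9}→1  {3,4,5,7}→4  {3,5,7,9}→4  {4,5,7,9}→12  {4,6,8,9}→4  {4,7,8,9}→12  {5,7,8,9}→6  {6,7,8,9}→4
  5 left: {0,3,4,5,7}→10  {0,4,5,7,9}→30  {0,4,6,8,9}→10  {0,4,7,8,9}→30  {1,2,6,8,9}→1  {2,4,6,8,9}→5  {2,6,7,8,9}→5  {3,4,5,7,9}→20  {3,5,7,8,9}→10  {4,5,7,8,9}→30  {4,6,7,8,9}→20  {5,6,7,8,9}→10
  6 left: {0,2,4,6,8,9}→15  {0,3,4,5,7,9}→60  {0,4,5,7,8,9}→90  {0,4,6,7,8,9}→60  {1,2,4,6,8,9}→6  {1,2,6,7,8,9}→6  {2,4,6,7,8,9}→30  {2,5,6,7,8,9}→15  {3,4,5,7,8,9}→60  {3,5,6,7,8,9}→20  {4,5,6,7,8,9}→60
  7 left: {0,1,2,4,6,8,9}→21  {0,2,4,6,7,8,9}→105  {0,3,4,5,7,8,9}→210  {0,4,5,6,7,8,9}→210  {1,2,4,6,7,8,9}→42  {1,2,5,6,7,8,9}→21  {2,3,5,6,7,8,9}→35  {2,4,5,6,7,8,9}→105  {3,4,5,6,7,8,9}→140
  8 left: {0,1,2,4,6,7,8,9}→168  {0,2,4,5,6,7,8,9}→420  {0,3,4,5,6,7,8,9}→560  {1,2,3,5,6,7,8,9}→56  {1,2,4,5,6,7,8,9}→168  {2,3,4,5,6,7,8,9}→280
  placing 0:a first → 504 extensions
  placing 1:c first → 1260 extensions
  placing 3:b first → 756 extensions
total linear extensions = 2520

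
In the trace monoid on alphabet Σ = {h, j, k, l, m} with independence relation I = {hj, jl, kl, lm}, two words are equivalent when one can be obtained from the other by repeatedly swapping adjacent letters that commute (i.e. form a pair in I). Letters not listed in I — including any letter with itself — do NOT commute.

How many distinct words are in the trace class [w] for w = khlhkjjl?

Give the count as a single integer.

0(k) covers ∅
1(h) covers 0:k
2(l) covers 1:h
3(h) covers 2:l
4(k) covers 3:h
5(j) covers 4:k
6(j) covers 5:j
7(l) covers 3:h
floor of heap: 0:k
completions by unplaced set U, small U first (add the entries for U minus each lowest piece of U):
  |U|=1: {6}:1  {7}:1
  |U|=2: {5,6}:1  {6,7}:2
  |U|=3: {4,5,6}:1  {5,6,7}:3
  |U|=4: {4,5,6,7}:4
  |U|=5: {3,4,5,6,7}:4
  |U|=6: {2,3,4,5,6,7}:4
  start at 0(k): 4

4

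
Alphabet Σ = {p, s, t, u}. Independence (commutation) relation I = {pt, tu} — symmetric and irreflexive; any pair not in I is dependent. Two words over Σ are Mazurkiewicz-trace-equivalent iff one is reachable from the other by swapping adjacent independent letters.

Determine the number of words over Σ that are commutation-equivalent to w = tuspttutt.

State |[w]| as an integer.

drop 0:t onto floor
drop 1:u onto floor
drop 2:s onto {0:t, 1:u}
drop 3:p onto {2:s}
drop 4:t onto {2:s}
drop 5:t onto {4:t}
drop 6:u onto {3:p}
drop 7:t onto {5:t}
drop 8:t onto {7:t}
ground layer = {0:t, 1:u}
drop-orders for the pieces not yet dropped (sum over which currently-grounded one goes next):
  1 to go: {6} 1  {8} 1
  2 to go: {3,6} 1  {6,8} 2  {7,8} 1
  3 to go: {3,6,8} 3  {5,7,8} 1  {6,7,8} 3
  4 to go: {3,6,7,8} 6  {4,5,7,8} 1  {5,6,7,8} 4
  5 to go: {3,5,6,7,8} 10  {4,5,6,7,8} 5
  6 to go: {3,4,5,6,7,8} 15
  7 to go: {2,3,4,5,6,7,8} 15
  if 0:t drops first: 15 orders
  if 1:u drops first: 15 orders
heap linearizations: 30

30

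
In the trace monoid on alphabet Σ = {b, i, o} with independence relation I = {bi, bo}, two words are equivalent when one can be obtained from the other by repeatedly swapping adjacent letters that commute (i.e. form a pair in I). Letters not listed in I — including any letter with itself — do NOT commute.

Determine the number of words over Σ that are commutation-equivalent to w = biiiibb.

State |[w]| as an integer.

0(b) covers ∅
1(i) covers ∅
2(i) covers 1:i
3(i) covers 2:i
4(i) covers 3:i
5(b) covers 0:b
6(b) covers 5:b
floor of heap: 0:b, 1:i
completions by unplaced set U, small U first (add the entries for U minus each lowest piece of U):
  |U|=1: {4}:1  {6}:1
  |U|=2: {3,4}:1  {4,6}:2  {5,6}:1
  |U|=3: {0,5,6}:1  {2,3,4}:1  {3,4,6}:3  {4,5,6}:3
  |U|=4: {0,4,5,6}:4  {1,2,3,4}:1  {2,3,4,6}:4  {3,4,5,6}:6
  |U|=5: {0,3,4,5,6}:10  {1,2,3,4,6}:5  {2,3,4,5,6}:10
  start at 0(b): 15
  start at 1(i): 20
sum over floor = 35

35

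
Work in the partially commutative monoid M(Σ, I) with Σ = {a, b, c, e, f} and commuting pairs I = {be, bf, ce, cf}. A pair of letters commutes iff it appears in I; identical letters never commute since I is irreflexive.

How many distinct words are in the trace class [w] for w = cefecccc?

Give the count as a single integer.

56

#0=c has no predecessor
#1=e has no predecessor
#2=f depends on [1:e]
#3=e depends on [2:f]
#4=c depends on [0:c]
#5=c depends on [4:c]
#6=c depends on [5:c]
#7=c depends on [6:c]
sources: [0:c, 1:e]
N(rest) = Σ N(rest − s) over sources s of rest; N(one piece) = 1:
  size 1 → [3]=1  [7]=1
  size 2 → [2,3]=1  [3,7]=2  [6,7]=1
  size 3 → [1,2,3]=1  [2,3,7]=3  [3,6,7]=3  [5,6,7]=1
  size 4 → [1,2,3,7]=4  [2,3,6,7]=6  [3,5,6,7]=4  [4,5,6,7]=1
  size 5 → [0,4,5,6,7]=1  [1,2,3,6,7]=10  [2,3,5,6,7]=10  [3,4,5,6,7]=5
  size 6 → [0,3,4,5,6,7]=6  [1,2,3,5,6,7]=20  [2,3,4,5,6,7]=15
  first=0(c) contributes 35
  first=1(e) contributes 21
|[w]| = 56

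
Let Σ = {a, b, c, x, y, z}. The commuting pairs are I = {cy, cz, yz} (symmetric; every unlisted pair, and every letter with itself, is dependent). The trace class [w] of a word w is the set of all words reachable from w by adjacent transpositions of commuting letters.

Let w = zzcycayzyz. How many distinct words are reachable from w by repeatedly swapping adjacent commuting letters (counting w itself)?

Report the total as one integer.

180

0(z) covers ∅
1(z) covers 0:z
2(c) covers ∅
3(y) covers ∅
4(c) covers 2:c
5(a) covers 1:z, 3:y, 4:c
6(y) covers 5:a
7(z) covers 5:a
8(y) covers 6:y
9(z) covers 7:z
floor of heap: 0:z, 2:c, 3:y
completions by unplaced set U, small U first (add the entries for U minus each lowest piece of U):
  |U|=1: {8}:1  {9}:1
  |U|=2: {6,8}:1  {7,9}:1  {8,9}:2
  |U|=3: {6,8,9}:3  {7,8,9}:3
  |U|=4: {6,7,8,9}:6
  |U|=5: {5,6,7,8,9}:6
  |U|=6: {1,5,6,7,8,9}:6  {3,5,6,7,8,9}:6  {4,5,6,7,8,9}:6
  |U|=7: {0,1,5,6,7,8,9}:6  {1,3,5,6,7,8,9}:12  {1,4,5,6,7,8,9}:12  {2,4,5,6,7,8,9}:6  {3,4,5,6,7,8,9}:12
  |U|=8: {0,1,3,5,6,7,8,9}:18  {0,1,4,5,6,7,8,9}:18  {1,2,4,5,6,7,8,9}:18  {1,3,4,5,6,7,8,9}:36  {2,3,4,5,6,7,8,9}:18
  start at 0(z): 72
  start at 2(c): 72
  start at 3(y): 36
sum over floor = 180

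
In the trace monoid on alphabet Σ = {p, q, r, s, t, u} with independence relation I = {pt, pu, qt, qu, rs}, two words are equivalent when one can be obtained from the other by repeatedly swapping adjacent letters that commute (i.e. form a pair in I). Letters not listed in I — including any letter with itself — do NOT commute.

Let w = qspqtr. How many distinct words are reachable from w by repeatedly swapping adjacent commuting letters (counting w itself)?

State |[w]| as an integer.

drop 0:q onto floor
drop 1:s onto {0:q}
drop 2:p onto {1:s}
drop 3:q onto {2:p}
drop 4:t onto {1:s}
drop 5:r onto {3:q, 4:t}
ground layer = {0:q}
drop-orders for the pieces not yet dropped (sum over which currently-grounded one goes next):
  1 to go: {5} 1
  2 to go: {3,5} 1  {4,5} 1
  3 to go: {2,3,5} 1  {3,4,5} 2
  4 to go: {2,3,4,5} 3
  if 0:q drops first: 3 orders

3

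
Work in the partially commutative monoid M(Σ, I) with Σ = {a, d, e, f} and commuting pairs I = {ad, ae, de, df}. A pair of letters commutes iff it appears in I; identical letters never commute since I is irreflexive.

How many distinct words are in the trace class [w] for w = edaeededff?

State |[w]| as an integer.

600

#0=e has no predecessor
#1=d has no predecessor
#2=a has no predecessor
#3=e depends on [0:e]
#4=e depends on [3:e]
#5=d depends on [1:d]
#6=e depends on [4:e]
#7=d depends on [5:d]
#8=f depends on [2:a, 6:e]
#9=f depends on [8:f]
sources: [0:e, 1:d, 2:a]
N(rest) = Σ N(rest − s) over sources s of rest; N(one piece) = 1:
  size 1 → [7]=1  [9]=1
  size 2 → [5,7]=1  [7,9]=2  [8,9]=1
  size 3 → [1,5,7]=1  [2,8,9]=1  [5,7,9]=3  [6,8,9]=1  [7,8,9]=3
  size 4 → [1,5,7,9]=4  [2,6,8,9]=2  [2,7,8,9]=4  [4,6,8,9]=1  [5,7,8,9]=6  [6,7,8,9]=4
  size 5 → [1,5,7,8,9]=10  [2,4,6,8,9]=3  [2,5,7,8,9]=10  [2,6,7,8,9]=10  [3,4,6,8,9]=1  [4,6,7,8,9]=5  [5,6,7,8,9]=10
  size 6 → [0,3,4,6,8,9]=1  [1,2,5,7,8,9]=20  [1,5,6,7,8,9]=20  [2,3,4,6,8,9]=4  [2,4,6,7,8,9]=18  [2,5,6,7,8,9]=30  [3,4,6,7,8,9]=6  [4,5,6,7,8,9]=15
  size 7 → [0,2,3,4,6,8,9]=5  [0,3,4,6,7,8,9]=7  [1,2,5,6,7,8,9]=70  [1,4,5,6,7,8,9]=35  [2,3,4,6,7,8,9]=28  [2,4,5,6,7,8,9]=63  [3,4,5,6,7,8,9]=21
  size 8 → [0,2,3,4,6,7,8,9]=40  [0,3,4,5,6,7,8,9]=28  [1,2,4,5,6,7,8,9]=168  [1,3,4,5,6,7,8,9]=56  [2,3,4,5,6,7,8,9]=112
  first=0(e) contributes 336
  first=1(d) contributes 180
  first=2(a) contributes 84
|[w]| = 600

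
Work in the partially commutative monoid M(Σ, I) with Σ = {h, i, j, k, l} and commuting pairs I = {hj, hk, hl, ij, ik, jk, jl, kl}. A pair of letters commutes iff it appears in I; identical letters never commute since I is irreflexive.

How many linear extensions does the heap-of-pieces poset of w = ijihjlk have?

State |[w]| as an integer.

210

0(i) covers ∅
1(j) covers ∅
2(i) covers 0:i
3(h) covers 2:i
4(j) covers 1:j
5(l) covers 2:i
6(k) covers ∅
floor of heap: 0:i, 1:j, 6:k
completions by unplaced set U, small U first (add the entries for U minus each lowest piece of U):
  |U|=1: {3}:1  {4}:1  {5}:1  {6}:1
  |U|=2: {1,4}:1  {3,4}:2  {3,5}:2  {3,6}:2  {4,5}:2  {4,6}:2  {5,6}:2
  |U|=3: {1,3,4}:3  {1,4,5}:3  {1,4,6}:3  {2,3,5}:2  {3,4,5}:6  {3,4,6}:6  {3,5,6}:6  {4,5,6}:6
  |U|=4: {0,2,3,5}:2  {1,3,4,5}:12  {1,3,4,6}:12  {1,4,5,6}:12  {2,3,4,5}:8  {2,3,5,6}:8  {3,4,5,6}:24
  |U|=5: {0,2,3,4,5}:10  {0,2,3,5,6}:10  {1,2,3,4,5}:20  {1,3,4,5,6}:60  {2,3,4,5,6}:40
  start at 0(i): 120
  start at 1(j): 60
  start at 6(k): 30
sum over floor = 210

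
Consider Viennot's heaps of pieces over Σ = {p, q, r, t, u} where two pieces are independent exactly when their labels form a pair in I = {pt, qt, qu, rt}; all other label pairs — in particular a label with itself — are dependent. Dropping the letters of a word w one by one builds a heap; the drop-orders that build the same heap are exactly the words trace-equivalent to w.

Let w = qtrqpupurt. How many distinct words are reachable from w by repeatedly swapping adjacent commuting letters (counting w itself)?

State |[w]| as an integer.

#0=q has no predecessor
#1=t has no predecessor
#2=r depends on [0:q]
#3=q depends on [2:r]
#4=p depends on [3:q]
#5=u depends on [1:t, 4:p]
#6=p depends on [5:u]
#7=u depends on [6:p]
#8=r depends on [7:u]
#9=t depends on [7:u]
sources: [0:q, 1:t]
N(rest) = Σ N(rest − s) over sources s of rest; N(one piece) = 1:
  size 1 → [8]=1  [9]=1
  size 2 → [8,9]=2
  size 3 → [7,8,9]=2
  size 4 → [6,7,8,9]=2
  size 5 → [5,6,7,8,9]=2
  size 6 → [1,5,6,7,8,9]=2  [4,5,6,7,8,9]=2
  size 7 → [1,4,5,6,7,8,9]=4  [3,4,5,6,7,8,9]=2
  size 8 → [1,3,4,5,6,7,8,9]=6  [2,3,4,5,6,7,8,9]=2
  first=0(q) contributes 8
  first=1(t) contributes 2
|[w]| = 10

10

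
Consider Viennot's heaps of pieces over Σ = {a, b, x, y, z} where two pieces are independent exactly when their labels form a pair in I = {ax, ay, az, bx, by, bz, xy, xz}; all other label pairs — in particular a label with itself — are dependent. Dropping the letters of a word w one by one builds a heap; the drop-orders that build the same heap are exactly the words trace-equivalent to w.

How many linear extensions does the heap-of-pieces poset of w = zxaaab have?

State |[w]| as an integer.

0(z) covers ∅
1(x) covers ∅
2(a) covers ∅
3(a) covers 2:a
4(a) covers 3:a
5(b) covers 4:a
floor of heap: 0:z, 1:x, 2:a
completions by unplaced set U, small U first (add the entries for U minus each lowest piece of U):
  |U|=1: {0}:1  {1}:1  {5}:1
  |U|=2: {0,1}:2  {0,5}:2  {1,5}:2  {4,5}:1
  |U|=3: {0,1,5}:6  {0,4,5}:3  {1,4,5}:3  {3,4,5}:1
  |U|=4: {0,1,4,5}:12  {0,3,4,5}:4  {1,3,4,5}:4  {2,3,4,5}:1
  start at 0(z): 5
  start at 1(x): 5
  start at 2(a): 20
sum over floor = 30

30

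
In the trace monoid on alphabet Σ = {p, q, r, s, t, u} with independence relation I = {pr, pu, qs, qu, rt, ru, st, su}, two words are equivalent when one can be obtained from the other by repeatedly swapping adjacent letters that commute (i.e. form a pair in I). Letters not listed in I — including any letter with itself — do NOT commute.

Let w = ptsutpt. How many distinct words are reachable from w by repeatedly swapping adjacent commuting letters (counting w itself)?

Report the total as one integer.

drop 0:p onto floor
drop 1:t onto {0:p}
drop 2:s onto {0:p}
drop 3:u onto {1:t}
drop 4:t onto {3:u}
drop 5:p onto {2:s, 4:t}
drop 6:t onto {5:p}
ground layer = {0:p}
drop-orders for the pieces not yet dropped (sum over which currently-grounded one goes next):
  1 to go: {6} 1
  2 to go: {5,6} 1
  3 to go: {2,5,6} 1  {4,5,6} 1
  4 to go: {2,4,5,6} 2  {3,4,5,6} 1
  5 to go: {1,3,4,5,6} 1  {2,3,4,5,6} 3
  if 0:p drops first: 4 orders

4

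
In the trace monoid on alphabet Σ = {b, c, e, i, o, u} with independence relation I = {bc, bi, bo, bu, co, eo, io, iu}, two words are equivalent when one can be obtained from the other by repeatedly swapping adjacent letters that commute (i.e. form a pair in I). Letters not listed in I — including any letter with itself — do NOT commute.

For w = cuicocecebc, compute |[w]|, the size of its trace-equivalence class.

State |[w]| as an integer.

0(c) covers ∅
1(u) covers 0:c
2(i) covers 0:c
3(c) covers 1:u, 2:i
4(o) covers 1:u
5(c) covers 3:c
6(e) covers 5:c
7(c) covers 6:e
8(e) covers 7:c
9(b) covers 8:e
10(c) covers 8:e
floor of heap: 0:c
completions by unplaced set U, small U first (add the entries for U minus each lowest piece of U):
  |U|=1: {4}:1  {9}:1  {10}:1
  |U|=2: {4,9}:2  {4,10}:2  {9,10}:2
  |U|=3: {4,9,10}:6  {8,9,10}:2
  |U|=4: {4,8,9,10}:8  {7,8,9,10}:2
  |U|=5: {4,7,8,9,10}:10  {6,7,8,9,10}:2
  |U|=6: {4,6,7,8,9,10}:12  {5,6,7,8,9,10}:2
  |U|=7: {3,5,6,7,8,9,10}:2  {4,5,6,7,8,9,10}:14
  |U|=8: {2,3,5,6,7,8,9,10}:2  {3,4,5,6,7,8,9,10}:16
  |U|=9: {1,3,4,5,6,7,8,9,10}:16  {2,3,4,5,6,7,8,9,10}:18
  start at 0(c): 34

34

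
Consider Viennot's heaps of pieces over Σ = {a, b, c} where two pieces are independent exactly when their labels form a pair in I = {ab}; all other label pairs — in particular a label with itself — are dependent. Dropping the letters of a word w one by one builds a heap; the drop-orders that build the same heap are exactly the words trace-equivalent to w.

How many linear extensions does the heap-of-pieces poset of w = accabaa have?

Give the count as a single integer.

4

piece 0:a — minimal
piece 1:c rests on {0:a}
piece 2:c rests on {1:c}
piece 3:a rests on {2:c}
piece 4:b rests on {2:c}
piece 5:a rests on {3:a}
piece 6:a rests on {5:a}
minimal pieces: {0:a}
ways to finish when only these pieces remain (= sum over removing one remaining piece with nothing left below it):
  1 left: {4}→1  {6}→1
  2 left: {4,6}→2  {5,6}→1
  3 left: {3,5,6}→1  {4,5,6}→3
  4 left: {3,4,5,6}→4
  5 left: {2,3,4,5,6}→4
  placing 0:a first → 4 extensions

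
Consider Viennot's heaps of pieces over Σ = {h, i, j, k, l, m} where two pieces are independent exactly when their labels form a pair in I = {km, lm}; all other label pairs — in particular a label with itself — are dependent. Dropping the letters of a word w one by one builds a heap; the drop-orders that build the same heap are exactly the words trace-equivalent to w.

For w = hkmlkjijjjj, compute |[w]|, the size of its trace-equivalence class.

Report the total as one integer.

piece 0:h — minimal
piece 1:k rests on {0:h}
piece 2:m rests on {0:h}
piece 3:l rests on {1:k}
piece 4:k rests on {3:l}
piece 5:j rests on {2:m, 4:k}
piece 6:i rests on {5:j}
piece 7:j rests on {6:i}
piece 8:j rests on {7:j}
piece 9:j rests on {8:j}
piece 10:j rests on {9:j}
minimal pieces: {0:h}
ways to finish when only these pieces remain (= sum over removing one remaining piece with nothing left below it):
  1 left: {10}→1
  2 left: {9,10}→1
  3 left: {8,9,10}→1
  4 left: {7,8,9,10}→1
  5 left: {6,7,8,9,10}→1
  6 left: {5,6,7,8,9,10}→1
  7 left: {2,5,6,7,8,9,10}→1  {4,5,6,7,8,9,10}→1
  8 left: {2,4,5,6,7,8,9,10}→2  {3,4,5,6,7,8,9,10}→1
  9 left: {1,3,4,5,6,7,8,9,10}→1  {2,3,4,5,6,7,8,9,10}→3
  placing 0:h first → 4 extensions

4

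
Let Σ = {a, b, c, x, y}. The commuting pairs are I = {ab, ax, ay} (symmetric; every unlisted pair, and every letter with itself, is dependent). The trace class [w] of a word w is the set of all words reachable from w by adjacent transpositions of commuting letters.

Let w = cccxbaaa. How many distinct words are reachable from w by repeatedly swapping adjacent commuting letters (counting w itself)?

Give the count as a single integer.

0(c) covers ∅
1(c) covers 0:c
2(c) covers 1:c
3(x) covers 2:c
4(b) covers 3:x
5(a) covers 2:c
6(a) covers 5:a
7(a) covers 6:a
floor of heap: 0:c
completions by unplaced set U, small U first (add the entries for U minus each lowest piece of U):
  |U|=1: {4}:1  {7}:1
  |U|=2: {3,4}:1  {4,7}:2  {6,7}:1
  |U|=3: {3,4,7}:3  {4,6,7}:3  {5,6,7}:1
  |U|=4: {3,4,6,7}:6  {4,5,6,7}:4
  |U|=5: {3,4,5,6,7}:10
  |U|=6: {2,3,4,5,6,7}:10
  start at 0(c): 10

10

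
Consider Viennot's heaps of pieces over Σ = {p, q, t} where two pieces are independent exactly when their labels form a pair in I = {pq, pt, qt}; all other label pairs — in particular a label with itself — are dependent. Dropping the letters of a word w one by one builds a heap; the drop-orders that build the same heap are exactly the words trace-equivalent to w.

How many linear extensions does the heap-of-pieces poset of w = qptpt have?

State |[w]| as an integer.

0(q) covers ∅
1(p) covers ∅
2(t) covers ∅
3(p) covers 1:p
4(t) covers 2:t
floor of heap: 0:q, 1:p, 2:t
completions by unplaced set U, small U first (add the entries for U minus each lowest piece of U):
  |U|=1: {0}:1  {3}:1  {4}:1
  |U|=2: {0,3}:2  {0,4}:2  {1,3}:1  {2,4}:1  {3,4}:2
  |U|=3: {0,1,3}:3  {0,2,4}:3  {0,3,4}:6  {1,3,4}:3  {2,3,4}:3
  start at 0(q): 6
  start at 1(p): 12
  start at 2(t): 12
sum over floor = 30

30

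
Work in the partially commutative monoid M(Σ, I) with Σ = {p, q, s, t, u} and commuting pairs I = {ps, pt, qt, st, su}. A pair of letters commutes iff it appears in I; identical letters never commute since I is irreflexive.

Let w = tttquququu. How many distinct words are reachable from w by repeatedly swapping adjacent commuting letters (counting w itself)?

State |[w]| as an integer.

0(t) covers ∅
1(t) covers 0:t
2(t) covers 1:t
3(q) covers ∅
4(u) covers 2:t, 3:q
5(q) covers 4:u
6(u) covers 5:q
7(q) covers 6:u
8(u) covers 7:q
9(u) covers 8:u
floor of heap: 0:t, 3:q
completions by unplaced set U, small U first (add the entries for U minus each lowest piece of U):
  |U|=1: {9}:1
  |U|=2: {8,9}:1
  |U|=3: {7,8,9}:1
  |U|=4: {6,7,8,9}:1
  |U|=5: {5,6,7,8,9}:1
  |U|=6: {4,5,6,7,8,9}:1
  |U|=7: {2,4,5,6,7,8,9}:1  {3,4,5,6,7,8,9}:1
  |U|=8: {1,2,4,5,6,7,8,9}:1  {2,3,4,5,6,7,8,9}:2
  start at 0(t): 3
  start at 3(q): 1
sum over floor = 4

4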